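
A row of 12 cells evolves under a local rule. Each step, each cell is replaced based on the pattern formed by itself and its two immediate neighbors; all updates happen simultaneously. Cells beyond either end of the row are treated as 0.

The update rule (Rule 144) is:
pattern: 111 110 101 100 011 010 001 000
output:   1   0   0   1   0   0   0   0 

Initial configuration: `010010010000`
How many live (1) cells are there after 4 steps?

001001001000
000100100100
000010010010
000001001001
count of 1: 3

3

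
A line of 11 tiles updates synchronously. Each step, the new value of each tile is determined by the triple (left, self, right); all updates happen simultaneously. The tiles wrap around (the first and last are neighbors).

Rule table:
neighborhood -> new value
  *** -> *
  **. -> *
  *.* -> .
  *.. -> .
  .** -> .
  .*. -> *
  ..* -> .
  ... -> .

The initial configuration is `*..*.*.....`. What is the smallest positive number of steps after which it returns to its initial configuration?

1

step 1: *..*.*.....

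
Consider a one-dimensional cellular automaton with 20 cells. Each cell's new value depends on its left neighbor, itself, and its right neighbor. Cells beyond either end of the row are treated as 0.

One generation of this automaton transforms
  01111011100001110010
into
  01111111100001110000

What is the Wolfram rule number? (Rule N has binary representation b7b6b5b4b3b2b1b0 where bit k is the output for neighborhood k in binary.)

position 2: 111 → 1  (bit 7 = 1)
position 4: 110 → 1  (bit 6 = 1)
position 5: 101 → 1  (bit 5 = 1)
position 9: 100 → 0  (bit 4 = 0)
position 1: 011 → 1  (bit 3 = 1)
position 18: 010 → 0  (bit 2 = 0)
position 0: 001 → 0  (bit 1 = 0)
position 10: 000 → 0  (bit 0 = 0)
bits b7..b0 = 11101000 = 232

232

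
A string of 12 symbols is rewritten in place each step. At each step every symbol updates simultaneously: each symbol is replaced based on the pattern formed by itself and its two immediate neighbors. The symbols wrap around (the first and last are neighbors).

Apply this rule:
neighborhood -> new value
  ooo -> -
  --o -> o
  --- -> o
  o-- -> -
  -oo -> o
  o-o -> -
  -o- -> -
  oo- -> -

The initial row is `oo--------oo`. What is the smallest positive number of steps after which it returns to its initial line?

---oooooooo-
oooo--------
o----ooooooo
--oooo------
ooo----ooooo
----oooo----
ooooo----ooo
------oooo--
ooooooo----o
--------oooo
-oooooooo---
oo--------oo

12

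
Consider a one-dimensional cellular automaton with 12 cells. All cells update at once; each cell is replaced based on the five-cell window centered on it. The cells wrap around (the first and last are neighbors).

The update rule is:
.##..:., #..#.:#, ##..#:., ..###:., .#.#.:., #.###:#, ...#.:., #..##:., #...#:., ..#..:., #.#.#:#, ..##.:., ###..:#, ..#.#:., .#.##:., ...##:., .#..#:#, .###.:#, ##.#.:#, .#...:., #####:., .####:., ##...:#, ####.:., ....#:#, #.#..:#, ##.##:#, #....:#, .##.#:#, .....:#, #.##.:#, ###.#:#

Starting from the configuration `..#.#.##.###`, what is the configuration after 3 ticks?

...#.#..##..

tick 1: .#..#.######
tick 2: ####..#....#
tick 3: ...#.#..##..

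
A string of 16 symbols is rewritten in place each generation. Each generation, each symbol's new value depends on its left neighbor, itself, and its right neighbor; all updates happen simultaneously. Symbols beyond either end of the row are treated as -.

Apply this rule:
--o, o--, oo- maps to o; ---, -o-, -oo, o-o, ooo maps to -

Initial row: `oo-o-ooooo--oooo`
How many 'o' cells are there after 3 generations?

generation 1: -o-------ooo---o
generation 2: o-o-----o--oo-o-
generation 3: ---o---o-oo-o--o
count of o: 6

6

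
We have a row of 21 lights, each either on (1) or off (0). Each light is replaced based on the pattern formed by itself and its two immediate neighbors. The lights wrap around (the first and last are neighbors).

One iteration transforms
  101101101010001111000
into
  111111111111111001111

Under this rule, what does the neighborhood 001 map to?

1

At position 13 the neighborhood is 001; the next row has 1 there.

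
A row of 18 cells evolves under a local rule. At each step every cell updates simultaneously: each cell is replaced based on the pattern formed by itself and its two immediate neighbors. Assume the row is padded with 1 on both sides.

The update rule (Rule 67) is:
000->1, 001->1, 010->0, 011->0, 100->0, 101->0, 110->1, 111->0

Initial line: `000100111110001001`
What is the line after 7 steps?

010000111000000101

step 1: 011001000010110010
step 2: 001010011100010100
step 3: 010000100101100001
step 4: 000111001000101110
step 5: 011001010011000010
step 6: 001010000101011100
step 7: 010000111000000101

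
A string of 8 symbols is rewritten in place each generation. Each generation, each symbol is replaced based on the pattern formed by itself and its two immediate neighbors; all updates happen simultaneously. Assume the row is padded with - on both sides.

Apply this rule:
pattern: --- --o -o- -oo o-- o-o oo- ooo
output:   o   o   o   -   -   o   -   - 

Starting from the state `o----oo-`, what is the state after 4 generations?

o-ooo---
oo----oo
---ooo--
ooo----o

ooo----o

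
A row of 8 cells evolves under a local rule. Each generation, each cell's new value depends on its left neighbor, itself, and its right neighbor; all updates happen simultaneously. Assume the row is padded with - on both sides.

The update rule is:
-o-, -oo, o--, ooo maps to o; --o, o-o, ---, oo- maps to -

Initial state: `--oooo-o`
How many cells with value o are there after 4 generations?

--ooo--o
--oo-o-o
--o--o-o
--oo-o-o
count of o: 4

4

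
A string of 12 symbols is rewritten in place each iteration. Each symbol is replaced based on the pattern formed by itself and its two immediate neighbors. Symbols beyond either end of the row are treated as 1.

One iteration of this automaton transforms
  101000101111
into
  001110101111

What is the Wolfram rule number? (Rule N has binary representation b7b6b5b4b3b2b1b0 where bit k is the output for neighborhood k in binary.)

157

position 9: 111 → 1  (bit 7 = 1)
position 0: 110 → 0  (bit 6 = 0)
position 1: 101 → 0  (bit 5 = 0)
position 3: 100 → 1  (bit 4 = 1)
position 8: 011 → 1  (bit 3 = 1)
position 2: 010 → 1  (bit 2 = 1)
position 5: 001 → 0  (bit 1 = 0)
position 4: 000 → 1  (bit 0 = 1)
bits b7..b0 = 10011101 = 157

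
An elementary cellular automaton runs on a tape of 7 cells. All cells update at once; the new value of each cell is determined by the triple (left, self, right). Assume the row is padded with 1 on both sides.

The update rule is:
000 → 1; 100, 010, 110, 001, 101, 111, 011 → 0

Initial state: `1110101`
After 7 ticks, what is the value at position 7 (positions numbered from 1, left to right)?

0000000
0111110
0000000  (repeats tick 1; period 2)
tick 7: 0000000
position 7 holds 0

0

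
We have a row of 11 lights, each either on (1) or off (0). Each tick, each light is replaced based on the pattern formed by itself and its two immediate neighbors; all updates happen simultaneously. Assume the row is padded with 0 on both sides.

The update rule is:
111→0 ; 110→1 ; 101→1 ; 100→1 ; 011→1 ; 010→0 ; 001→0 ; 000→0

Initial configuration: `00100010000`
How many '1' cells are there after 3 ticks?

2

00010001000
00001000100
00000100010
count of 1: 2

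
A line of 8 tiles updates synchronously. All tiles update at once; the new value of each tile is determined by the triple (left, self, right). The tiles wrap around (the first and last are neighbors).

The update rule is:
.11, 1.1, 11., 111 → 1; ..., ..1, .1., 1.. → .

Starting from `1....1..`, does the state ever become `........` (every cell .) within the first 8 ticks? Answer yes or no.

yes

........
all cells are . at tick 1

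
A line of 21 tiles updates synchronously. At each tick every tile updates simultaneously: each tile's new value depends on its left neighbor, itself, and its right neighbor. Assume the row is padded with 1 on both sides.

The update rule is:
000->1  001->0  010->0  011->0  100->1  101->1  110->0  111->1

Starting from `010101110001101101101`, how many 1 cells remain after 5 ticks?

9

101010101100010010010
010101010011001001001
101010101000100100100
010101010110010010010
101010101001001001001
count of 1: 9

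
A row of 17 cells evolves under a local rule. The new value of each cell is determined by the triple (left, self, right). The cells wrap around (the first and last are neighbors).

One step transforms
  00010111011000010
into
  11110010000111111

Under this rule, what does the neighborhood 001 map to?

1

At position 2 the neighborhood is 001; the next row has 1 there.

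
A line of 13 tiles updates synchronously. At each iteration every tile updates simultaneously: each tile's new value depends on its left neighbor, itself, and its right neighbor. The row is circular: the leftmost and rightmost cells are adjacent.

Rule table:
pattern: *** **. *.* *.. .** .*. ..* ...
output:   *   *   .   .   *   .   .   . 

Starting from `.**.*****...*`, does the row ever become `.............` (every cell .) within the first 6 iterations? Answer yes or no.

.**.*****....
.**.*****....  (fixed point — unchanged through iteration 6)
iteration 6 is .**.*****...., still not uniform .

no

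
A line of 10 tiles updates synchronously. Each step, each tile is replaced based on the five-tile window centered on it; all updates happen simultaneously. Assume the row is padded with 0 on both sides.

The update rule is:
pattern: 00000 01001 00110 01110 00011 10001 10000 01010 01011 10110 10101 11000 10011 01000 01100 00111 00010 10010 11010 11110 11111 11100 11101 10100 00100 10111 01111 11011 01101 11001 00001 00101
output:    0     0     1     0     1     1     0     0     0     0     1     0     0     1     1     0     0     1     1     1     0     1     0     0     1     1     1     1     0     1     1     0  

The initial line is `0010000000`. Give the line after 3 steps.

0101100000

step 1: 1011000000
step 2: 0001000000
step 3: 0101100000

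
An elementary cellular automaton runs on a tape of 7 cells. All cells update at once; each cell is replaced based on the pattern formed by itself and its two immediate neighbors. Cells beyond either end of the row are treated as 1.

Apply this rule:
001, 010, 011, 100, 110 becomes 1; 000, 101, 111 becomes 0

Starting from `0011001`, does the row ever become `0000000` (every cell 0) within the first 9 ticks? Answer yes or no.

yes

tick 1: 1111111
tick 2: 0000000
all cells are 0 at tick 2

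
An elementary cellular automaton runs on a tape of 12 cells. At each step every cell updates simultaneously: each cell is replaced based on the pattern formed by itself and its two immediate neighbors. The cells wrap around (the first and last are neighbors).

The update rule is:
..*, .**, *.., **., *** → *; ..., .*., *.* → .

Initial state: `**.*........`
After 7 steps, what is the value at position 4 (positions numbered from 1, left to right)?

step 1: **..*......*
step 2: ****.*....**
step 3: ****..*..***
step 4: ******.*****
step 5: ******.*****  (fixed point — unchanged through step 7)
position 4 holds *

*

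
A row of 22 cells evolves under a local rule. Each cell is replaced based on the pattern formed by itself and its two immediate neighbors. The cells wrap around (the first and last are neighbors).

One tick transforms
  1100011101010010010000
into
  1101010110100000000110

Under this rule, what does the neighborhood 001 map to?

0

At position 4 the neighborhood is 001; the next row has 0 there.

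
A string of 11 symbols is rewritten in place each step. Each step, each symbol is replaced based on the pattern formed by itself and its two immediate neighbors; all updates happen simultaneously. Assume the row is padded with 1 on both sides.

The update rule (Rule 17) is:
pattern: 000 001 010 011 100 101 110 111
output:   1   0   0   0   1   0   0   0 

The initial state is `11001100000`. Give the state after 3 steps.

01000111110

00100011110
10011000000
01000111110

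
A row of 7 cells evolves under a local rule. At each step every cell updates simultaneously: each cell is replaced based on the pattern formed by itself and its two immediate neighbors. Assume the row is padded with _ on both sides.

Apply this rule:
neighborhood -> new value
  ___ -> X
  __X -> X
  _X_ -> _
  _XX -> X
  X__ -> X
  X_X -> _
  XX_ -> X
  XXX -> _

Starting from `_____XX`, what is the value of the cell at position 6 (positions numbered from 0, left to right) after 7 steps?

_

XXXXXXX
X_____X
_XXXXX_
XX___XX
XXXXXXX  (repeats step 1; period 4)
step 7: _XXXXX_
position 6 holds _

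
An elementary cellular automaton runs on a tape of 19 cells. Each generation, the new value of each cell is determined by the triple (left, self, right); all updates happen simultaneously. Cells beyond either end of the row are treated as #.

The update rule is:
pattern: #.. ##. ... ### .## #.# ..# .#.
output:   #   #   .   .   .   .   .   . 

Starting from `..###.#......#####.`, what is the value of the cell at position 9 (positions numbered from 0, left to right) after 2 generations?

.

generation 1: #...#..#.........#.
generation 2: ##...#..#..........
position 9 holds .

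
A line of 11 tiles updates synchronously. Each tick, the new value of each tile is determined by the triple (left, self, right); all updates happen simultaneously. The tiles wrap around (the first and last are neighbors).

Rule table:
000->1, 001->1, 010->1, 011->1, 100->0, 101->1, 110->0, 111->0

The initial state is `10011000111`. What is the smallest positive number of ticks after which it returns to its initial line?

tick 1: 00110011100
tick 2: 11100110001
tick 3: 00001100111
tick 4: 01111001100
tick 5: 11000011001
tick 6: 00011110011
tick 7: 01110000110
tick 8: 11000111100
tick 9: 10011100001
tick 10: 00110001111
tick 11: 01100111000
tick 12: 11001100011
tick 13: 00011001110
tick 14: 11110011000
tick 15: 10000110011
tick 16: 00111100110
tick 17: 11100001100
tick 18: 10001111001
tick 19: 00111000011
tick 20: 01100011110
tick 21: 11001110000
tick 22: 10011000111

22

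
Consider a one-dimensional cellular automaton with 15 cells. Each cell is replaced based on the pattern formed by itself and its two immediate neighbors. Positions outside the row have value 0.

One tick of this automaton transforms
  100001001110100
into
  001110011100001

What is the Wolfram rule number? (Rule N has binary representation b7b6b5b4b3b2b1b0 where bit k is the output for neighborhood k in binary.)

139

position 9: 111 → 1  (bit 7 = 1)
position 10: 110 → 0  (bit 6 = 0)
position 11: 101 → 0  (bit 5 = 0)
position 1: 100 → 0  (bit 4 = 0)
position 8: 011 → 1  (bit 3 = 1)
position 0: 010 → 0  (bit 2 = 0)
position 4: 001 → 1  (bit 1 = 1)
position 2: 000 → 1  (bit 0 = 1)
bits b7..b0 = 10001011 = 139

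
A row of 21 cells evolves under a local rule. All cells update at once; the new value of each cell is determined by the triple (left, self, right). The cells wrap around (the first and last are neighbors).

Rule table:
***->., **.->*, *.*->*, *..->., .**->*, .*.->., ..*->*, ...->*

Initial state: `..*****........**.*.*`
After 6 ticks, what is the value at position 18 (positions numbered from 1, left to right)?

.

.**...*.**********.*.
***.**.**........**..
*.*******.*********.*
***.....***.......***
..*.*****.*.*******..
**.**...**.**.....*.*
position 18 holds .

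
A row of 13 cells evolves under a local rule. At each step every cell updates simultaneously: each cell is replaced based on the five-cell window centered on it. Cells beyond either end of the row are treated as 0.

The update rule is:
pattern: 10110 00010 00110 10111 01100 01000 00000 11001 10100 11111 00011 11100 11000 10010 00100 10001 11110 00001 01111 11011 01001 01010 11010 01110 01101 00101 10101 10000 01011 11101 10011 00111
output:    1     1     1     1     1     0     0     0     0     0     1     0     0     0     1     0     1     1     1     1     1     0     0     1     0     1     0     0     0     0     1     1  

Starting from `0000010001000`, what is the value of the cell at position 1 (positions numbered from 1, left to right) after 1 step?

0

0001110011000
position 1 holds 0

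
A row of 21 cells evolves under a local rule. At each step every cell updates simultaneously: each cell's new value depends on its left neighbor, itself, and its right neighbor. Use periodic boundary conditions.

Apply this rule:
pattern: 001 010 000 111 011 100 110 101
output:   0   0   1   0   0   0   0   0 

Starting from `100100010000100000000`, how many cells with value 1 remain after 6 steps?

6

step 1: 000001000110001111110
step 2: 111100010000100000000
step 3: 000001000110001111110  (repeats step 1; period 2)
step 6: 111100010000100000000
count of 1: 6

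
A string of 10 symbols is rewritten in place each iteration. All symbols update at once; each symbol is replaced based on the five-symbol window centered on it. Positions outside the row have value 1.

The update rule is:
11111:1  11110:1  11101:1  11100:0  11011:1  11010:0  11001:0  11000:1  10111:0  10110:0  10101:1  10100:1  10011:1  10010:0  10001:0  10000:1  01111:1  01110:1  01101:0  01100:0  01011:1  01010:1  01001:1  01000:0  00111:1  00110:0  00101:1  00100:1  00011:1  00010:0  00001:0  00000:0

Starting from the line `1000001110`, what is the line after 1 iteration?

0110011111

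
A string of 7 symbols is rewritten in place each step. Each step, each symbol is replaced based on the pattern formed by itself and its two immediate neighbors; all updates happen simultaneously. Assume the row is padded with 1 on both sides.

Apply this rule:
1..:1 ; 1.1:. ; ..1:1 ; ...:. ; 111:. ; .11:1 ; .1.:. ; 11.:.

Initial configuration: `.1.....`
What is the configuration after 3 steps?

.....1.

..1...1
11.1.11
.....1.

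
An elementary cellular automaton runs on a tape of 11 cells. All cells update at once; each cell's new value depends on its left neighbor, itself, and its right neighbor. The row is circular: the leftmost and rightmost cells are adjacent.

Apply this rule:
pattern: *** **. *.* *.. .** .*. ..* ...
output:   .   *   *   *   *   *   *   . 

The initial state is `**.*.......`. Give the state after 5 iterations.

*..****.***

iteration 1: *****.....*
iteration 2: ....**...**
iteration 3: *..****.***
iteration 4: ****..***..
iteration 5: *..****.***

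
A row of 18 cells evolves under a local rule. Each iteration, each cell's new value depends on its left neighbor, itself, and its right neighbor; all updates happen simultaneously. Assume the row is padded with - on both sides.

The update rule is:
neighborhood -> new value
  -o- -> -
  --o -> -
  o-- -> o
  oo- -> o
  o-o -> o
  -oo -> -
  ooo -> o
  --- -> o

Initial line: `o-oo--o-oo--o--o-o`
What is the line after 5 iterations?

--o--o-oo--o-oo--o

iteration 1: -o-oo--o-oo--o--o-
iteration 2: --o-oo--o-oo--o--o
iteration 3: o--o-oo--o-oo--o--
iteration 4: -o--o-oo--o-oo--oo
iteration 5: --o--o-oo--o-oo--o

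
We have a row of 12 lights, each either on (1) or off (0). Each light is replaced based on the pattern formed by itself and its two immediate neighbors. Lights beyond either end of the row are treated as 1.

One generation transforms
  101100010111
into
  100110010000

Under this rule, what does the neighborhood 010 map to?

At position 7 the neighborhood is 010; the next row has 1 there.

1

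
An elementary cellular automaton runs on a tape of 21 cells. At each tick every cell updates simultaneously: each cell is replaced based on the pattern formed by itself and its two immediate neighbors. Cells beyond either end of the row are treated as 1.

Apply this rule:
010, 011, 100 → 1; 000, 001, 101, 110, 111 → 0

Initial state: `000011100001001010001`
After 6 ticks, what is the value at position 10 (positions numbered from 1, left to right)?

100010010001101011001
010011011001001010101
011010010101101010101
010011010101001010101
011010010101101010101  (repeats tick 3; period 2)
tick 6: 010011010101001010101
position 10 holds 1

1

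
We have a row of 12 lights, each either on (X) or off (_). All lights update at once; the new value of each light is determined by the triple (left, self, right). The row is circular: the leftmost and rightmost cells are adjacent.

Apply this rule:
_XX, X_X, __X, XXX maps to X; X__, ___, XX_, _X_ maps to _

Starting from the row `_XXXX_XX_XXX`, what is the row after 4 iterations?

iteration 1: XXXX_XX_XXX_
iteration 2: XXX_XX_XXX_X
iteration 3: XX_XX_XXX_XX
iteration 4: X_XX_XXX_XXX

X_XX_XXX_XXX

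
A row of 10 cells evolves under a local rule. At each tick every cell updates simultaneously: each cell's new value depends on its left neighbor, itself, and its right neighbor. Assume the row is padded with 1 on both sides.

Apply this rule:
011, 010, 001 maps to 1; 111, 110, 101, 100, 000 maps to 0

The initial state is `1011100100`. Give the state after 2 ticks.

0010001101
0110011001

0110011001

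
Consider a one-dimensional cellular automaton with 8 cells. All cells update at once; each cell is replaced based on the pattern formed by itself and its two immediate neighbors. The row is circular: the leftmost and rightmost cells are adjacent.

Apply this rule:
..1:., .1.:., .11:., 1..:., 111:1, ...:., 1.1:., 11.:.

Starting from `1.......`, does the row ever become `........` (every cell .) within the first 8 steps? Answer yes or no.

step 1: ........
all cells are . at step 1

yes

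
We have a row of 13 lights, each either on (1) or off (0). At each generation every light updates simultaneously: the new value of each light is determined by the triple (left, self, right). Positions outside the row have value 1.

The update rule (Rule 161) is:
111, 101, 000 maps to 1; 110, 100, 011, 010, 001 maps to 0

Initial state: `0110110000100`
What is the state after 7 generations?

1001000110000
0000010000110
0111000110001
1010010000100
0100000110000
1001110000110
0000100110001

0000100110001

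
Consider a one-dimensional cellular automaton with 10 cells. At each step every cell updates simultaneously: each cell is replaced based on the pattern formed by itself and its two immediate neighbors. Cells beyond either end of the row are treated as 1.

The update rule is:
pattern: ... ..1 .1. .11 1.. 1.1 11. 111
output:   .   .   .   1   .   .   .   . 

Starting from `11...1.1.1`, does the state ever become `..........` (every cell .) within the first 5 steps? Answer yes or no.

no

.........1
.........1  (fixed point — unchanged through step 5)
step 5 is .........1, still not uniform .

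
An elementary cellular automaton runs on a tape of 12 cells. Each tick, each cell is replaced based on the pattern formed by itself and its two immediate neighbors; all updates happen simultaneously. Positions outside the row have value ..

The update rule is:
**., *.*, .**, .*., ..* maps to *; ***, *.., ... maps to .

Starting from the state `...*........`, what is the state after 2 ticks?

.***........

..**........
.***........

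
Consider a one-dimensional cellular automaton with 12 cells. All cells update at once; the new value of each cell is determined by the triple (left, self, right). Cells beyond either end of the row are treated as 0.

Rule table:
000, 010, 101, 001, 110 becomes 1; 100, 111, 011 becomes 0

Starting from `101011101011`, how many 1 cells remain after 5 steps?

step 1: 111100111101
step 2: 000101000111
step 3: 111111011001
step 4: 000001101011
step 5: 111110111101
count of 1: 10

10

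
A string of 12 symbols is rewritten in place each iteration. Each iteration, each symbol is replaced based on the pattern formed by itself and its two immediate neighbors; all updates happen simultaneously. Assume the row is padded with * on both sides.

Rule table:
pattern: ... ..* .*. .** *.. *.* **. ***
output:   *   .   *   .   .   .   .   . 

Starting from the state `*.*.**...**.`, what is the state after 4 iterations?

iteration 1: ..*....*....
iteration 2: ..*.**.*.**.
iteration 3: ..*....*....  (repeats iteration 1; period 2)
iteration 4: ..*.**.*.**.

..*.**.*.**.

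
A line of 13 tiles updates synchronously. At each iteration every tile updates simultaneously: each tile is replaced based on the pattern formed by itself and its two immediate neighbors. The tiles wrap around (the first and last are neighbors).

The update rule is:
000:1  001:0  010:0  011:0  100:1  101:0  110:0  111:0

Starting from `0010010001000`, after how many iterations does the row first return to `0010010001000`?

26

iteration 1: 1001001100111
iteration 2: 0100100010000
iteration 3: 0010011001111
iteration 4: 1001000100000
iteration 5: 0100110011110
iteration 6: 0010001000001
iteration 7: 1001100111100
iteration 8: 0100010000010
iteration 9: 0011001111001
iteration 10: 1000100000100
iteration 11: 0110011110010
iteration 12: 0001000001001
iteration 13: 1100111100100
iteration 14: 0010000010010
iteration 15: 1001111001001
iteration 16: 0100000100100
iteration 17: 0011110010011
iteration 18: 1000001001000
iteration 19: 0111100100110
iteration 20: 0000010010001
iteration 21: 1111001001100
iteration 22: 0000100100010
iteration 23: 1110010011001
iteration 24: 0001001000100
iteration 25: 1100100110011
iteration 26: 0010010001000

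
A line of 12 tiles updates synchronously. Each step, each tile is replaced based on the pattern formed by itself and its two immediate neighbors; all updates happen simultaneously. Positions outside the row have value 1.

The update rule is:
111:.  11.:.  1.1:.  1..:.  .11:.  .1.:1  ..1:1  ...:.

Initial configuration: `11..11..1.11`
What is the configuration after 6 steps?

.1.....11..1

...1...11...
..11..1....1
.1...11...1.
.1..1....11.
.1.11...1...
.1.....11..1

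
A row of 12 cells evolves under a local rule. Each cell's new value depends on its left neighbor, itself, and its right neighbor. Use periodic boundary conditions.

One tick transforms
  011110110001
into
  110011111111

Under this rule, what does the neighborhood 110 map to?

1

At position 4 the neighborhood is 110; the next row has 1 there.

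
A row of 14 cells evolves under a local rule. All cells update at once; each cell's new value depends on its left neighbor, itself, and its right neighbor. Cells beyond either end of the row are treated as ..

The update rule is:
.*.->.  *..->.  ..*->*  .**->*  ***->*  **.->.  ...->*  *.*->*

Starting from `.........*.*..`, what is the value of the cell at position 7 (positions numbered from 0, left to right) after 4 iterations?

iteration 1: *********.*..*
iteration 2: ********.*..*.
iteration 3: *******.*..*..
iteration 4: ******.*..*..*
position 7 holds *

*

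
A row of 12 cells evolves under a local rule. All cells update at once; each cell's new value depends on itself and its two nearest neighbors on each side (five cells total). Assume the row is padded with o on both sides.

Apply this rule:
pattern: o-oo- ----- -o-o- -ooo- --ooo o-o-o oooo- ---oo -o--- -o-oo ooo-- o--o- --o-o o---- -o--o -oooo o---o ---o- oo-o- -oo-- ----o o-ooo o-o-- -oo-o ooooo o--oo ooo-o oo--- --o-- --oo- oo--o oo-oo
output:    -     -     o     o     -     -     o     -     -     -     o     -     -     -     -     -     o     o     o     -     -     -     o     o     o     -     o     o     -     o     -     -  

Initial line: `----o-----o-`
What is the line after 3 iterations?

oo-----o--o-

o--o-----o--
o-------o---
oo-----o--o-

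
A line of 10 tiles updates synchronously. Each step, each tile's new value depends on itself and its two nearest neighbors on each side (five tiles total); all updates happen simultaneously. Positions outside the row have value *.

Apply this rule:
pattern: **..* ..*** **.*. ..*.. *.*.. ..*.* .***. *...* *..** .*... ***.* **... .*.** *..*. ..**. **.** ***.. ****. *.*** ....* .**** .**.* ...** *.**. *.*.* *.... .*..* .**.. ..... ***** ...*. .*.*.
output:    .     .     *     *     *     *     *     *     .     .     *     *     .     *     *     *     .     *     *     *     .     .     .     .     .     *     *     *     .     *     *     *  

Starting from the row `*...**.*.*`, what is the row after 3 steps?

..**.**...

.**.*.*..*
*..*.***..
..**.**...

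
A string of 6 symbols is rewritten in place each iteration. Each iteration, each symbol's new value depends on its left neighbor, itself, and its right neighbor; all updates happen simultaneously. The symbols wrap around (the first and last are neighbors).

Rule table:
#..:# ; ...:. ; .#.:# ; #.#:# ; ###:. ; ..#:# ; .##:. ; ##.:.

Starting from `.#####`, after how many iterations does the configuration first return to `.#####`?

#.....
##...#
..#.#.
.#####

4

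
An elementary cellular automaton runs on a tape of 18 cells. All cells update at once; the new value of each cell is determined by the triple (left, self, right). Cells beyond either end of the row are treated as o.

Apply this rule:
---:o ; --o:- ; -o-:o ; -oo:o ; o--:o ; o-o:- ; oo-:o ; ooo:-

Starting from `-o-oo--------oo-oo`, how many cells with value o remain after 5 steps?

11

-o-ooooooooo-oo-o-
-o-o-------o-oo-o-
-o-ooooooo-o-oo-o-
-o-o-----o-o-oo-o-
-o-ooooo-o-o-oo-o-
count of o: 11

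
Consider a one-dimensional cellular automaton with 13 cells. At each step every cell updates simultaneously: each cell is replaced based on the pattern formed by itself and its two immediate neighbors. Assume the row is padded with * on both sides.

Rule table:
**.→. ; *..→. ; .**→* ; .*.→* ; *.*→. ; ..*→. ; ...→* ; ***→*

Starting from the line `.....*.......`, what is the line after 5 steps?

.*.*.*.*...*.

.***.*.*****.
.**..*.****..
.*...*.***...
.*.*.*.**..*.
.*.*.*.*...*.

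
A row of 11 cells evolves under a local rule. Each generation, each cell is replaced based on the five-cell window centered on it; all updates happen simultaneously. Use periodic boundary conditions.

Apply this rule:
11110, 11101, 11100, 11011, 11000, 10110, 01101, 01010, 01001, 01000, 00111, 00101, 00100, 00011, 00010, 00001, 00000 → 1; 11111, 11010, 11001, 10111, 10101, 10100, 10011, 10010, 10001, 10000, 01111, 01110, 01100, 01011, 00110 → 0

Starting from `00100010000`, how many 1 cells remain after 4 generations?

5

generation 1: 11110111011
generation 2: 00111001100
generation 3: 11101000010
generation 4: 00100101110
count of 1: 5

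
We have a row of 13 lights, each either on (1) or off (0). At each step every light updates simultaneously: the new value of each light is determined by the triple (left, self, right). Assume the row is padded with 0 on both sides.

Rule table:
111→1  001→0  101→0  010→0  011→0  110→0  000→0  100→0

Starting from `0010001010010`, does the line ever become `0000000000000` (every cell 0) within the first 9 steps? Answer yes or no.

yes

0000000000000
all cells are 0 at step 1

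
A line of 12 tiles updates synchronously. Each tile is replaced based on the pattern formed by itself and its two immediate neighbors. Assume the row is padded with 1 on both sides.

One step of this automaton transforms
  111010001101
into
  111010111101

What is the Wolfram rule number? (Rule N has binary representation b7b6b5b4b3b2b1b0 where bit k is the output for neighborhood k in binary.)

207

position 0: 111 → 1  (bit 7 = 1)
position 2: 110 → 1  (bit 6 = 1)
position 3: 101 → 0  (bit 5 = 0)
position 5: 100 → 0  (bit 4 = 0)
position 8: 011 → 1  (bit 3 = 1)
position 4: 010 → 1  (bit 2 = 1)
position 7: 001 → 1  (bit 1 = 1)
position 6: 000 → 1  (bit 0 = 1)
bits b7..b0 = 11001111 = 207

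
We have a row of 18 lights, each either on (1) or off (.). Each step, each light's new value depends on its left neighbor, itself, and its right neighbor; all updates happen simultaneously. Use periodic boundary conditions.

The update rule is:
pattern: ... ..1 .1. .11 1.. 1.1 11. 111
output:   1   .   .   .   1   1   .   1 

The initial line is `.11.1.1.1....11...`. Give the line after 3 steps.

..1..1.1.1.1..1..1

...1.1.1.111...111
11..1.1.1.1.11..1.
..1..1.1.1.1..1..1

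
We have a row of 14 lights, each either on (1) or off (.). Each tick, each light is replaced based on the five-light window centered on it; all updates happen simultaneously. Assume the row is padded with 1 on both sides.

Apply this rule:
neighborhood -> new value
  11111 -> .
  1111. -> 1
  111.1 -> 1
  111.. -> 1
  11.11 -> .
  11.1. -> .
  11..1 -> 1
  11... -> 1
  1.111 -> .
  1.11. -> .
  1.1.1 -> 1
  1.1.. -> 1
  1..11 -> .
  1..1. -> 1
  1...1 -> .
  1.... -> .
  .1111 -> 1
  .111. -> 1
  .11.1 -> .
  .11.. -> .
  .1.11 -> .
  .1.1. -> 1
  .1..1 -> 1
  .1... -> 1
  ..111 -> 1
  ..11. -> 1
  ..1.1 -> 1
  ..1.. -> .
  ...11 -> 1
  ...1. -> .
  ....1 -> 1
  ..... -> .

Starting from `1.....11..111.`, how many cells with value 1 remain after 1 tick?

tick 1: 11..111.1.111.
count of 1: 9

9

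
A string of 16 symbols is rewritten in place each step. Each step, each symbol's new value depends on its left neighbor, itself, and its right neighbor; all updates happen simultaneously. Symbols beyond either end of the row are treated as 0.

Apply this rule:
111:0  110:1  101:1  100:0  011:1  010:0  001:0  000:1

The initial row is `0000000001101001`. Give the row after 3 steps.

1111111101110000
1000000111010111
0011110101101101

0011110101101101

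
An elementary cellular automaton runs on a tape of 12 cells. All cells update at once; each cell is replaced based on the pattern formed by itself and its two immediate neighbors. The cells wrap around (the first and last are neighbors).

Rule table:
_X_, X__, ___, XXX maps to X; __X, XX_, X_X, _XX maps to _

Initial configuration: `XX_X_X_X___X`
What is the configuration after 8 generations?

generation 1: X__X_X_XXX__
generation 2: XX_X_X__X_X_
generation 3: ___X_XX_X_X_
generation 4: XX_X____X_XX
generation 5: X__XXXX_X__X
generation 6: _X__XX__XX__
generation 7: _XX___X___XX
generation 8: ___XX_XXX___

___XX_XXX___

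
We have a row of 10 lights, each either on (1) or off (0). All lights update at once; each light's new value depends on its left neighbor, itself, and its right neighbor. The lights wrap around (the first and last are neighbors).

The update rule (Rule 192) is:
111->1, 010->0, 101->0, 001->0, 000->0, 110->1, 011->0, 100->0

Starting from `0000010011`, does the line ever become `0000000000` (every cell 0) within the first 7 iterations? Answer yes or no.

0000000001
0000000000
all cells are 0 at iteration 2

yes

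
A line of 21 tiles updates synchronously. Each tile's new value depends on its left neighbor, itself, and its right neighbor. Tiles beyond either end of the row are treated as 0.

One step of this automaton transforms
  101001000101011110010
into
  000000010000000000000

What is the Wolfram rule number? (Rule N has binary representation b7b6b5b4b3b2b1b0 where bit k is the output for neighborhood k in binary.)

position 14: 111 → 0  (bit 7 = 0)
position 16: 110 → 0  (bit 6 = 0)
position 1: 101 → 0  (bit 5 = 0)
position 3: 100 → 0  (bit 4 = 0)
position 13: 011 → 0  (bit 3 = 0)
position 0: 010 → 0  (bit 2 = 0)
position 4: 001 → 0  (bit 1 = 0)
position 7: 000 → 1  (bit 0 = 1)
bits b7..b0 = 00000001 = 1

1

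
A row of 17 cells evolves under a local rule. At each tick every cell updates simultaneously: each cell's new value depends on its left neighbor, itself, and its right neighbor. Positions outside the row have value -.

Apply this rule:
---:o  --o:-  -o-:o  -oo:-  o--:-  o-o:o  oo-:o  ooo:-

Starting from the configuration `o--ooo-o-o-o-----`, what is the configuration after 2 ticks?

tick 1: o----ooooooo-oooo
tick 2: o-oo-------oo---o

o-oo-------oo---o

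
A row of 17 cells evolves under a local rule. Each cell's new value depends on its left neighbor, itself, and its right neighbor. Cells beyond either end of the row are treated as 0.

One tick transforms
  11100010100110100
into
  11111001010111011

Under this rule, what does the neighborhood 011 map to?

At position 0 the neighborhood is 011; the next row has 1 there.

1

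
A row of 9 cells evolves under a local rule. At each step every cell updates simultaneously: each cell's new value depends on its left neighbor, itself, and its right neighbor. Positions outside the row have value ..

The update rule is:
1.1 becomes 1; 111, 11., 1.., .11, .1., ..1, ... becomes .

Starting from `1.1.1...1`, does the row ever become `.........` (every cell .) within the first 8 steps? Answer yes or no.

step 1: .1.1.....
step 2: ..1......
step 3: .........
all cells are . at step 3

yes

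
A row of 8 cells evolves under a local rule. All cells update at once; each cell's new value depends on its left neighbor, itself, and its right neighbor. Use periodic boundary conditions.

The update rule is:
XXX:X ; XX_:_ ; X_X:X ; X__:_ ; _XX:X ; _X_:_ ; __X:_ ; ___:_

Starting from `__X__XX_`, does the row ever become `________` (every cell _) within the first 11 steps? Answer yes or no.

yes

_____X__
________
all cells are _ at step 2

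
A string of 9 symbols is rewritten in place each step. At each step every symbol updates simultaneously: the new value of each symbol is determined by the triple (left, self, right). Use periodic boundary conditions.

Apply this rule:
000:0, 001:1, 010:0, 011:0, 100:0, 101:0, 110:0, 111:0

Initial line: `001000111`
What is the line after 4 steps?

step 1: 010001000
step 2: 100010000
step 3: 000100001
step 4: 001000010

001000010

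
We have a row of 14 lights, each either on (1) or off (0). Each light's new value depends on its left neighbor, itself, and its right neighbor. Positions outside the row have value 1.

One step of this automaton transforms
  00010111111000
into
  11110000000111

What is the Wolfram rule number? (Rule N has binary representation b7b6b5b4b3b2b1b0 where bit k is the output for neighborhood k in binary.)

position 6: 111 → 0  (bit 7 = 0)
position 10: 110 → 0  (bit 6 = 0)
position 4: 101 → 0  (bit 5 = 0)
position 0: 100 → 1  (bit 4 = 1)
position 5: 011 → 0  (bit 3 = 0)
position 3: 010 → 1  (bit 2 = 1)
position 2: 001 → 1  (bit 1 = 1)
position 1: 000 → 1  (bit 0 = 1)
bits b7..b0 = 00010111 = 23

23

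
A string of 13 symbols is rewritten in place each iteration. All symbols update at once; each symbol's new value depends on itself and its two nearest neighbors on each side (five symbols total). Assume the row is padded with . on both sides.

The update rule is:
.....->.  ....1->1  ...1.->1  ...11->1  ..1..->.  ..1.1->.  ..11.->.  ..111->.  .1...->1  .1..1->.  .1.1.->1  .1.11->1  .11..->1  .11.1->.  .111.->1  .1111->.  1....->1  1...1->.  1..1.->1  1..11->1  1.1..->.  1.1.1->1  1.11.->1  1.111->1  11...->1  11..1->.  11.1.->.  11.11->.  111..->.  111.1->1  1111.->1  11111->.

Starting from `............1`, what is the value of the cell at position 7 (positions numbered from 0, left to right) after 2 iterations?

.

..........11.
........11.11
position 7 holds .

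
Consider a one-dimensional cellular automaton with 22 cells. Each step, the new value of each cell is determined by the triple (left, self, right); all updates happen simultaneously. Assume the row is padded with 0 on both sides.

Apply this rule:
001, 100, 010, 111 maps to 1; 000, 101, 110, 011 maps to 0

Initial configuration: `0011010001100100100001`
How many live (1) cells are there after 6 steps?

9

0100011010011111110011
1110100011101111101100
0100110101000111000010
1111000101101010100111
0110101100001010111010
1000100010011010010011
count of 1: 9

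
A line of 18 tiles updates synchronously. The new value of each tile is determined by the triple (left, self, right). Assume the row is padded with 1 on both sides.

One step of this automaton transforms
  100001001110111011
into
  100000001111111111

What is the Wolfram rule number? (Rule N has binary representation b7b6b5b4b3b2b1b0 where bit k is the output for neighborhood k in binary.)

position 9: 111 → 1  (bit 7 = 1)
position 0: 110 → 1  (bit 6 = 1)
position 11: 101 → 1  (bit 5 = 1)
position 1: 100 → 0  (bit 4 = 0)
position 8: 011 → 1  (bit 3 = 1)
position 5: 010 → 0  (bit 2 = 0)
position 4: 001 → 0  (bit 1 = 0)
position 2: 000 → 0  (bit 0 = 0)
bits b7..b0 = 11101000 = 232

232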